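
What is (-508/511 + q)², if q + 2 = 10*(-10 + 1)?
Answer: 2258150400/261121 ≈ 8647.9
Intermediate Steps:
q = -92 (q = -2 + 10*(-10 + 1) = -2 + 10*(-9) = -2 - 90 = -92)
(-508/511 + q)² = (-508/511 - 92)² = (-47520/511)² = 2258150400/261121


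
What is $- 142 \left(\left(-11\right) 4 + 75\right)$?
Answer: $-4402$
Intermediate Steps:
$- 142 \left(\left(-11\right) 4 + 75\right) = - 142 \left(-44 + 75\right) = \left(-142\right) 31 = -4402$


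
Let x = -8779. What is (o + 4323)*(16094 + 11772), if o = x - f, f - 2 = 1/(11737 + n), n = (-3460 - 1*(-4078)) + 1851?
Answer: -882381752617/7103 ≈ -1.2423e+8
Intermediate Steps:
n = 2469 (n = (-3460 + 4078) + 1851 = 618 + 1851 = 2469)
f = 28413/14206 (f = 2 + 1/(11737 + 2469) = 2 + 1/14206 = 28413/14206 ≈ 2.0001)
o = -124742887/14206 (o = -8779 - 1*28413/14206 = -8779 - 28413/14206 = -124742887/14206 ≈ -8781.0)
(o + 4323)*(16094 + 11772) = (-124742887/14206 + 4323)*(16094 + 11772) = -63330349/14206*27866 = -882381752617/7103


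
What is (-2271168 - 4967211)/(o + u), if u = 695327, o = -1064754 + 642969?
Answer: -7238379/273542 ≈ -26.462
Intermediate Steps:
o = -421785
(-2271168 - 4967211)/(o + u) = (-2271168 - 4967211)/(-421785 + 695327) = -7238379/273542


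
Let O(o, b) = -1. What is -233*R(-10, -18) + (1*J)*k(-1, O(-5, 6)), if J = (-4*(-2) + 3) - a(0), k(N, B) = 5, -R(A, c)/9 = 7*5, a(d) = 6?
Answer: 73420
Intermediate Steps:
R(A, c) = -315 (R(A, c) = -63*5 = -9*35 = -315)
J = 5 (J = (-4*(-2) + 3) - 1*6 = (8 + 3) - 6 = 11 - 6 = 5)
-233*R(-10, -18) + (1*J)*k(-1, O(-5, 6)) = -233*(-315) + (1*5)*5 = 73395 + 5*5 = 73395 + 25 = 73420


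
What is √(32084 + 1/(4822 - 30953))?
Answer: √21907890775393/26131 ≈ 179.12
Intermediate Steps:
√(32084 + 1/(4822 - 30953)) = √(32084 + 1/(-26131)) = √(32084 - 1/26131) = √(838387003/26131) = √21907890775393/26131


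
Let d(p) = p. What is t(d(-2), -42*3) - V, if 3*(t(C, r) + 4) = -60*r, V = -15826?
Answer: 18342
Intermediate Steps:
t(C, r) = -4 - 20*r (t(C, r) = -4 + (-60*r)/3 = -4 - 20*r)
t(d(-2), -42*3) - V = (-4 - (-840)*3) - 1*(-15826) = (-4 - 20*(-126)) + 15826 = (-4 + 2520) + 15826 = 2516 + 15826 = 18342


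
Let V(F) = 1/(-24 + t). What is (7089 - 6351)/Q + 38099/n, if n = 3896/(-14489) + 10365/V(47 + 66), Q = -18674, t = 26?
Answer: 5043346945201/2804396651938 ≈ 1.7984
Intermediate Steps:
V(F) = ½ (V(F) = 1/(-24 + 26) = 1/2 = ½)
n = 300353074/14489 (n = 3896/(-14489) + 10365/(½) = 3896*(-1/14489) + 10365*2 = -3896/14489 + 20730 = 300353074/14489 ≈ 20730.)
(7089 - 6351)/Q + 38099/n = (7089 - 6351)/(-18674) + 38099/(300353074/14489) = 738*(-1/18674) + 38099*(14489/300353074) = -369/9337 + 552016411/300353074 = 5043346945201/2804396651938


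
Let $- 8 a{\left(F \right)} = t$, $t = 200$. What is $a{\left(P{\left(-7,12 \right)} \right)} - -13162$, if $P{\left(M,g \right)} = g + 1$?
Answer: $13137$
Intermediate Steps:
$P{\left(M,g \right)} = 1 + g$
$a{\left(F \right)} = -25$ ($a{\left(F \right)} = \left(- \frac{1}{8}\right) 200 = -25$)
$a{\left(P{\left(-7,12 \right)} \right)} - -13162 = -25 - -13162 = -25 + 13162 = 13137$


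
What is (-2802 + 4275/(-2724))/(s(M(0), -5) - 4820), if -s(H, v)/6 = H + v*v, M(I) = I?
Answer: 363663/644680 ≈ 0.56410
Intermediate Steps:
s(H, v) = -6*H - 6*v**2 (s(H, v) = -6*(H + v*v) = -6*(H + v**2) = -6*H - 6*v**2)
(-2802 + 4275/(-2724))/(s(M(0), -5) - 4820) = (-2802 + 4275/(-2724))/((-6*0 - 6*(-5)**2) - 4820) = (-2802 + 4275*(-1/2724))/((0 - 6*25) - 4820) = (-2802 - 1425/908)/((0 - 150) - 4820) = -2545641/(908*(-150 - 4820)) = -2545641/908/(-4970) = -2545641/908*(-1/4970) = 363663/644680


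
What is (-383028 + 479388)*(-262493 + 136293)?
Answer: -12160632000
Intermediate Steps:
(-383028 + 479388)*(-262493 + 136293) = 96360*(-126200) = -12160632000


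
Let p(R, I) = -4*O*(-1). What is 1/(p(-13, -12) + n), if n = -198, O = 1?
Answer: -1/194 ≈ -0.0051546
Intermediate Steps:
p(R, I) = 4 (p(R, I) = -4*1*(-1) = -4*(-1) = 4)
1/(p(-13, -12) + n) = 1/(4 - 198) = 1/(-194) = -1/194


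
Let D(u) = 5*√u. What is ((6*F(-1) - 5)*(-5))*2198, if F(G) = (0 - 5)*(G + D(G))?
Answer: -274750 + 1648500*I ≈ -2.7475e+5 + 1.6485e+6*I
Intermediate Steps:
F(G) = -25*√G - 5*G (F(G) = (0 - 5)*(G + 5*√G) = -5*(G + 5*√G) = -25*√G - 5*G)
((6*F(-1) - 5)*(-5))*2198 = ((6*(-25*I - 5*(-1)) - 5)*(-5))*2198 = ((6*(-25*I + 5) - 5)*(-5))*2198 = ((6*(5 - 25*I) - 5)*(-5))*2198 = (((30 - 150*I) - 5)*(-5))*2198 = ((25 - 150*I)*(-5))*2198 = (-125 + 750*I)*2198 = -274750 + 1648500*I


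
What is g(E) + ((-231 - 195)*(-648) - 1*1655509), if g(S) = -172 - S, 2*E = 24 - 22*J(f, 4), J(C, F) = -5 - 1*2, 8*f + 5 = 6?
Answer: -1379722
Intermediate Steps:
f = ⅛ (f = -5/8 + (⅛)*6 = -5/8 + ¾ = ⅛ ≈ 0.12500)
J(C, F) = -7 (J(C, F) = -5 - 2 = -7)
E = 89 (E = (24 - 22*(-7))/2 = (24 + 154)/2 = (½)*178 = 89)
g(E) + ((-231 - 195)*(-648) - 1*1655509) = (-172 - 1*89) + ((-231 - 195)*(-648) - 1*1655509) = (-172 - 89) + (-426*(-648) - 1655509) = -261 + (276048 - 1655509) = -261 - 1379461 = -1379722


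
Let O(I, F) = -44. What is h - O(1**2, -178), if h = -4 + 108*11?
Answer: 1228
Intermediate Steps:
h = 1184 (h = -4 + 1188 = 1184)
h - O(1**2, -178) = 1184 - 1*(-44) = 1184 + 44 = 1228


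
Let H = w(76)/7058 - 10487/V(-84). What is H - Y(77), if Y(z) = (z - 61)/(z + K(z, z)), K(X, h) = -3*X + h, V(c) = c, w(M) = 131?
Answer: 58261849/465828 ≈ 125.07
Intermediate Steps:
H = 37014125/296436 (H = 131/7058 - 10487/(-84) = 131*(1/7058) - 10487*(-1/84) = 131/7058 + 10487/84 = 37014125/296436 ≈ 124.86)
K(X, h) = h - 3*X
Y(z) = -(-61 + z)/z (Y(z) = (z - 61)/(z + (z - 3*z)) = (-61 + z)/(z - 2*z) = (-61 + z)/((-z)) = (-61 + z)*(-1/z) = -(-61 + z)/z)
H - Y(77) = 37014125/296436 - (61 - 1*77)/77 = 37014125/296436 - (61 - 77)/77 = 37014125/296436 - (-16)/77 = 37014125/296436 - 1*(-16/77) = 37014125/296436 + 16/77 = 58261849/465828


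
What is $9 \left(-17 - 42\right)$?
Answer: $-531$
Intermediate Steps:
$9 \left(-17 - 42\right) = 9 \left(-59\right) = -531$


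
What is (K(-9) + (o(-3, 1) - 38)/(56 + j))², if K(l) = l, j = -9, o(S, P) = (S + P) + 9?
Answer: 206116/2209 ≈ 93.307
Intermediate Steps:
o(S, P) = 9 + P + S (o(S, P) = (P + S) + 9 = 9 + P + S)
(K(-9) + (o(-3, 1) - 38)/(56 + j))² = (-9 + ((9 + 1 - 3) - 38)/(56 - 9))² = (-9 + (7 - 38)/47)² = (-9 - 31*1/47)² = (-9 - 31/47)² = (-454/47)² = 206116/2209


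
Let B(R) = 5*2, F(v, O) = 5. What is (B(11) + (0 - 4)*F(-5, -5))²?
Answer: 100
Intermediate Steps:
B(R) = 10
(B(11) + (0 - 4)*F(-5, -5))² = (10 + (0 - 4)*5)² = (10 - 4*5)² = (10 - 20)² = (-10)² = 100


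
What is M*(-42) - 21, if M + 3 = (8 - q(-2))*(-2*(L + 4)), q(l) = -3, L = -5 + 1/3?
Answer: -511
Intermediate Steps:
L = -14/3 (L = -5 + 1*(⅓) = -5 + ⅓ = -14/3 ≈ -4.6667)
M = 35/3 (M = -3 + (8 - 1*(-3))*(-2*(-14/3 + 4)) = -3 + (8 + 3)*(-2*(-⅔)) = -3 + 11*(4/3) = -3 + 44/3 = 35/3 ≈ 11.667)
M*(-42) - 21 = (35/3)*(-42) - 21 = -490 - 21 = -511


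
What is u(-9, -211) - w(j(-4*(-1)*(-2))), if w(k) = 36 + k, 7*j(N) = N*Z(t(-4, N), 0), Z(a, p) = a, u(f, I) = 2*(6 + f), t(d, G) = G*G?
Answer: 218/7 ≈ 31.143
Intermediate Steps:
t(d, G) = G**2
u(f, I) = 12 + 2*f
j(N) = N**3/7 (j(N) = (N*N**2)/7 = N**3/7)
u(-9, -211) - w(j(-4*(-1)*(-2))) = (12 + 2*(-9)) - (36 + (-4*(-1)*(-2))**3/7) = (12 - 18) - (36 + (4*(-2))**3/7) = -6 - (36 + (1/7)*(-8)**3) = -6 - (36 + (1/7)*(-512)) = -6 - (36 - 512/7) = -6 - 1*(-260/7) = -6 + 260/7 = 218/7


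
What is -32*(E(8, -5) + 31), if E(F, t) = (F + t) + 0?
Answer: -1088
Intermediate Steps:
E(F, t) = F + t
-32*(E(8, -5) + 31) = -32*((8 - 5) + 31) = -32*(3 + 31) = -32*34 = -1088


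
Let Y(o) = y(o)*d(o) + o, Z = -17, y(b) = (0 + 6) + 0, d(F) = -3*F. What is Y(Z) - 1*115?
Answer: 174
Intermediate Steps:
y(b) = 6 (y(b) = 6 + 0 = 6)
Y(o) = -17*o (Y(o) = 6*(-3*o) + o = -18*o + o = -17*o)
Y(Z) - 1*115 = -17*(-17) - 1*115 = 289 - 115 = 174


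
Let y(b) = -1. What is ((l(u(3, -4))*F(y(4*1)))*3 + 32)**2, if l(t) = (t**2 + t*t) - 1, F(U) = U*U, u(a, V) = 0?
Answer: 841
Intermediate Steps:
F(U) = U**2
l(t) = -1 + 2*t**2 (l(t) = (t**2 + t**2) - 1 = 2*t**2 - 1 = -1 + 2*t**2)
((l(u(3, -4))*F(y(4*1)))*3 + 32)**2 = (((-1 + 2*0**2)*(-1)**2)*3 + 32)**2 = (((-1 + 2*0)*1)*3 + 32)**2 = (((-1 + 0)*1)*3 + 32)**2 = (-1*1*3 + 32)**2 = (-1*3 + 32)**2 = (-3 + 32)**2 = 29**2 = 841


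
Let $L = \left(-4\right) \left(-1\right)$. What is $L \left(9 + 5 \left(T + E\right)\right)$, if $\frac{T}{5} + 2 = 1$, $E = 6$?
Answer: $56$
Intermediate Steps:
$T = -5$ ($T = -10 + 5 \cdot 1 = -10 + 5 = -5$)
$L = 4$
$L \left(9 + 5 \left(T + E\right)\right) = 4 \left(9 + 5 \left(-5 + 6\right)\right) = 4 \left(9 + 5 \cdot 1\right) = 4 \left(9 + 5\right) = 4 \cdot 14 = 56$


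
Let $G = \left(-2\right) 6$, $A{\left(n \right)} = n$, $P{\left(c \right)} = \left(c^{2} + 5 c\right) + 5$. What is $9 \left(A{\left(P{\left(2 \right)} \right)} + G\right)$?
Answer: $63$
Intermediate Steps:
$P{\left(c \right)} = 5 + c^{2} + 5 c$
$G = -12$
$9 \left(A{\left(P{\left(2 \right)} \right)} + G\right) = 9 \left(\left(5 + 2^{2} + 5 \cdot 2\right) - 12\right) = 9 \left(\left(5 + 4 + 10\right) - 12\right) = 9 \left(19 - 12\right) = 9 \cdot 7 = 63$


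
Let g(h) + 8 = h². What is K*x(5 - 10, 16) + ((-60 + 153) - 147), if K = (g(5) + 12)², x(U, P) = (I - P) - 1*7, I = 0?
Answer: -19397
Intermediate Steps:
x(U, P) = -7 - P (x(U, P) = (0 - P) - 1*7 = -P - 7 = -7 - P)
g(h) = -8 + h²
K = 841 (K = ((-8 + 5²) + 12)² = ((-8 + 25) + 12)² = (17 + 12)² = 29² = 841)
K*x(5 - 10, 16) + ((-60 + 153) - 147) = 841*(-7 - 1*16) + ((-60 + 153) - 147) = 841*(-7 - 16) + (93 - 147) = 841*(-23) - 54 = -19343 - 54 = -19397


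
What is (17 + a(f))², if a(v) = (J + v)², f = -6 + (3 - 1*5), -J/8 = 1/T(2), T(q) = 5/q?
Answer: 12680721/625 ≈ 20289.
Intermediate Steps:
J = -16/5 (J = -8/(5/2) = -8/(5*(½)) = -8/5/2 = -8*⅖ = -16/5 ≈ -3.2000)
f = -8 (f = -6 + (3 - 5) = -6 - 2 = -8)
a(v) = (-16/5 + v)²
(17 + a(f))² = (17 + (-16 + 5*(-8))²/25)² = (17 + (-16 - 40)²/25)² = (17 + (1/25)*(-56)²)² = (17 + (1/25)*3136)² = (17 + 3136/25)² = (3561/25)² = 12680721/625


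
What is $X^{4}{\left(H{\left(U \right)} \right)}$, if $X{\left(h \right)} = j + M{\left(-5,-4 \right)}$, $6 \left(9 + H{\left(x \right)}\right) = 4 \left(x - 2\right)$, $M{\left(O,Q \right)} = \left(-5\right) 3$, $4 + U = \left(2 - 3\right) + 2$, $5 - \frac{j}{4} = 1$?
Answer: $1$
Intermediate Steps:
$j = 16$ ($j = 20 - 4 = 16$)
$U = -3$ ($U = -4 + \left(\left(2 - 3\right) + 2\right) = -4 + \left(-1 + 2\right) = -4 + 1 = -3$)
$M{\left(O,Q \right)} = -15$
$H{\left(x \right)} = - \frac{31}{3} + \frac{2 x}{3}$ ($H{\left(x \right)} = -9 + \frac{4 \left(x - 2\right)}{6} = -9 + \frac{4 \left(-2 + x\right)}{6} = -9 + \frac{-8 + 4 x}{6} = -9 + \left(- \frac{4}{3} + \frac{2 x}{3}\right) = - \frac{31}{3} + \frac{2 x}{3}$)
$X{\left(h \right)} = 1$ ($X{\left(h \right)} = 16 - 15 = 1$)
$X^{4}{\left(H{\left(U \right)} \right)} = 1^{4} = 1$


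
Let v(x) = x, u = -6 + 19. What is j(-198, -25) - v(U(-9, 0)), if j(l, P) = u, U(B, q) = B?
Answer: 22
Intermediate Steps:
u = 13
j(l, P) = 13
j(-198, -25) - v(U(-9, 0)) = 13 - 1*(-9) = 13 + 9 = 22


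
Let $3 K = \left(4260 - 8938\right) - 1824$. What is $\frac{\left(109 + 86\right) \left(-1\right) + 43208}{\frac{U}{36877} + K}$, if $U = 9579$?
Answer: $- \frac{4758571203}{239745517} \approx -19.848$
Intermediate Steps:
$K = - \frac{6502}{3}$ ($K = \frac{\left(4260 - 8938\right) - 1824}{3} = \frac{-4678 - 1824}{3} = \frac{1}{3} \left(-6502\right) = - \frac{6502}{3} \approx -2167.3$)
$\frac{\left(109 + 86\right) \left(-1\right) + 43208}{\frac{U}{36877} + K} = \frac{\left(109 + 86\right) \left(-1\right) + 43208}{\frac{9579}{36877} - \frac{6502}{3}} = \frac{195 \left(-1\right) + 43208}{9579 \cdot \frac{1}{36877} - \frac{6502}{3}} = \frac{-195 + 43208}{\frac{9579}{36877} - \frac{6502}{3}} = \frac{43013}{- \frac{239745517}{110631}} = 43013 \left(- \frac{110631}{239745517}\right) = - \frac{4758571203}{239745517}$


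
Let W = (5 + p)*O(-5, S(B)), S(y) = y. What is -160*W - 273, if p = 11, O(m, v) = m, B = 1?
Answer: 12527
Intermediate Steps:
W = -80 (W = (5 + 11)*(-5) = 16*(-5) = -80)
-160*W - 273 = -160*(-80) - 273 = 12800 - 273 = 12527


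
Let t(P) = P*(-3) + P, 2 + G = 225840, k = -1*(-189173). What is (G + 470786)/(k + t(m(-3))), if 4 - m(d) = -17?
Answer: 696624/189131 ≈ 3.6833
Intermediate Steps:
k = 189173
m(d) = 21 (m(d) = 4 - 1*(-17) = 4 + 17 = 21)
G = 225838 (G = -2 + 225840 = 225838)
t(P) = -2*P (t(P) = -3*P + P = -2*P)
(G + 470786)/(k + t(m(-3))) = (225838 + 470786)/(189173 - 2*21) = 696624/(189173 - 42) = 696624/189131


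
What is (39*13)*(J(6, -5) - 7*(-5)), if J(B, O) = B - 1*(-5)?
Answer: 23322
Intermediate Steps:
J(B, O) = 5 + B (J(B, O) = B + 5 = 5 + B)
(39*13)*(J(6, -5) - 7*(-5)) = (39*13)*((5 + 6) - 7*(-5)) = 507*(11 - 1*(-35)) = 507*(11 + 35) = 507*46 = 23322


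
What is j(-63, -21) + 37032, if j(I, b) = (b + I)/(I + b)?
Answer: 37033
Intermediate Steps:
j(I, b) = 1 (j(I, b) = (I + b)/(I + b) = 1)
j(-63, -21) + 37032 = 1 + 37032 = 37033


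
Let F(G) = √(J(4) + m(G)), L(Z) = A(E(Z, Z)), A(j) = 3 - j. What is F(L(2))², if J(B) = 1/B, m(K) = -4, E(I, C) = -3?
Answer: -15/4 ≈ -3.7500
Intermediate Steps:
L(Z) = 6 (L(Z) = 3 - 1*(-3) = 3 + 3 = 6)
F(G) = I*√15/2 (F(G) = √(1/4 - 4) = √(¼ - 4) = √(-15/4) = I*√15/2)
F(L(2))² = (I*√15/2)² = -15/4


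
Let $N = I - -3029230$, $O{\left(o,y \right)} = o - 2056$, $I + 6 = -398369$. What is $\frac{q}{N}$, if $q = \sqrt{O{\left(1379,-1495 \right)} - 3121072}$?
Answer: $\frac{3 i \sqrt{346861}}{2630855} \approx 0.00067159 i$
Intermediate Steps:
$I = -398375$ ($I = -6 - 398369 = -398375$)
$O{\left(o,y \right)} = -2056 + o$
$q = 3 i \sqrt{346861}$ ($q = \sqrt{\left(-2056 + 1379\right) - 3121072} = \sqrt{-677 - 3121072} = \sqrt{-3121749} = 3 i \sqrt{346861} \approx 1766.8 i$)
$N = 2630855$ ($N = -398375 - -3029230 = -398375 + 3029230 = 2630855$)
$\frac{q}{N} = \frac{3 i \sqrt{346861}}{2630855}$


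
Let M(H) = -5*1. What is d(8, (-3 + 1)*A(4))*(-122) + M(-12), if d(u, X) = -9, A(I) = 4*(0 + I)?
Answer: 1093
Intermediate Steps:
A(I) = 4*I
M(H) = -5
d(8, (-3 + 1)*A(4))*(-122) + M(-12) = -9*(-122) - 5 = 1098 - 5 = 1093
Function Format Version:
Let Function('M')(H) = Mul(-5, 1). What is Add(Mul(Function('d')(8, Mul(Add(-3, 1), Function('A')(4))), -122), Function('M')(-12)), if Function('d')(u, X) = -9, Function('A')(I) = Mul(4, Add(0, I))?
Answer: 1093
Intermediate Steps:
Function('A')(I) = Mul(4, I)
Function('M')(H) = -5
Add(Mul(Function('d')(8, Mul(Add(-3, 1), Function('A')(4))), -122), Function('M')(-12)) = Add(Mul(-9, -122), -5) = Add(1098, -5) = 1093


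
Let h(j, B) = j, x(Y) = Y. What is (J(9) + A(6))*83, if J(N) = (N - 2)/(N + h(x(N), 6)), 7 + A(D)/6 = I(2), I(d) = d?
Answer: -44239/18 ≈ -2457.7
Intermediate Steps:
A(D) = -30 (A(D) = -42 + 6*2 = -42 + 12 = -30)
J(N) = (-2 + N)/(2*N) (J(N) = (N - 2)/(N + N) = (-2 + N)/((2*N)) = (-2 + N)*(1/(2*N)) = (-2 + N)/(2*N))
(J(9) + A(6))*83 = ((1/2)*(-2 + 9)/9 - 30)*83 = ((1/2)*(1/9)*7 - 30)*83 = (7/18 - 30)*83 = -533/18*83 = -44239/18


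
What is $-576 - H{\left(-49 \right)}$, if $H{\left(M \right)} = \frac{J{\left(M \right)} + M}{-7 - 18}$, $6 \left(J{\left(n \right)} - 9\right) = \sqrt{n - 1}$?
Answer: $- \frac{2888}{5} + \frac{i \sqrt{2}}{30} \approx -577.6 + 0.04714 i$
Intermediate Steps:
$J{\left(n \right)} = 9 + \frac{\sqrt{-1 + n}}{6}$ ($J{\left(n \right)} = 9 + \frac{\sqrt{n - 1}}{6} = 9 + \frac{\sqrt{-1 + n}}{6}$)
$H{\left(M \right)} = - \frac{9}{25} - \frac{M}{25} - \frac{\sqrt{-1 + M}}{150}$ ($H{\left(M \right)} = \frac{\left(9 + \frac{\sqrt{-1 + M}}{6}\right) + M}{-7 - 18} = \frac{9 + M + \frac{\sqrt{-1 + M}}{6}}{-25} = \left(9 + M + \frac{\sqrt{-1 + M}}{6}\right) \left(- \frac{1}{25}\right) = - \frac{9}{25} - \frac{M}{25} - \frac{\sqrt{-1 + M}}{150}$)
$-576 - H{\left(-49 \right)} = -576 - \left(- \frac{9}{25} - - \frac{49}{25} - \frac{\sqrt{-1 - 49}}{150}\right) = -576 - \left(- \frac{9}{25} + \frac{49}{25} - \frac{\sqrt{-50}}{150}\right) = -576 - \left(- \frac{9}{25} + \frac{49}{25} - \frac{5 i \sqrt{2}}{150}\right) = -576 - \left(- \frac{9}{25} + \frac{49}{25} - \frac{i \sqrt{2}}{30}\right) = -576 - \left(\frac{8}{5} - \frac{i \sqrt{2}}{30}\right) = - \frac{2888}{5} + \frac{i \sqrt{2}}{30}$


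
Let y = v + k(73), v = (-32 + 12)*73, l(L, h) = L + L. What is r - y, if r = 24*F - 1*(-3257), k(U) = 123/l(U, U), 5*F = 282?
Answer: 4430923/730 ≈ 6069.8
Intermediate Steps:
l(L, h) = 2*L
F = 282/5 (F = (⅕)*282 = 282/5 ≈ 56.400)
v = -1460 (v = -20*73 = -1460)
k(U) = 123/(2*U) (k(U) = 123/((2*U)) = 123*(1/(2*U)) = 123/(2*U))
r = 23053/5 (r = 24*(282/5) - 1*(-3257) = 6768/5 + 3257 = 23053/5 ≈ 4610.6)
y = -213037/146 (y = -1460 + (123/2)/73 = -1460 + (123/2)*(1/73) = -1460 + 123/146 = -213037/146 ≈ -1459.2)
r - y = 23053/5 - 1*(-213037/146) = 23053/5 + 213037/146 = 4430923/730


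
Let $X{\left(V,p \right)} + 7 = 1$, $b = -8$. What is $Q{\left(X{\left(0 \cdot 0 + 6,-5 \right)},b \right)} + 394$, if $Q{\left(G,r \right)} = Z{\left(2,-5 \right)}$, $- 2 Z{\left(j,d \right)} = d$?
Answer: $\frac{793}{2} \approx 396.5$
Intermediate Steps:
$Z{\left(j,d \right)} = - \frac{d}{2}$
$X{\left(V,p \right)} = -6$ ($X{\left(V,p \right)} = -7 + 1 = -6$)
$Q{\left(G,r \right)} = \frac{5}{2}$ ($Q{\left(G,r \right)} = \left(- \frac{1}{2}\right) \left(-5\right) = \frac{5}{2}$)
$Q{\left(X{\left(0 \cdot 0 + 6,-5 \right)},b \right)} + 394 = \frac{5}{2} + 394 = \frac{793}{2}$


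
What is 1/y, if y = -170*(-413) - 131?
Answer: 1/70079 ≈ 1.4270e-5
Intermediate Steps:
y = 70079 (y = 70210 - 131 = 70079)
1/y = 1/70079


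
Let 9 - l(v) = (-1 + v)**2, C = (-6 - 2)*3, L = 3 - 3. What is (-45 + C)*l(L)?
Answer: -552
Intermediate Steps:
L = 0
C = -24 (C = -8*3 = -24)
l(v) = 9 - (-1 + v)**2
(-45 + C)*l(L) = (-45 - 24)*(9 - (-1 + 0)**2) = -69*(9 - 1*(-1)**2) = -69*(9 - 1*1) = -69*(9 - 1) = -69*8 = -552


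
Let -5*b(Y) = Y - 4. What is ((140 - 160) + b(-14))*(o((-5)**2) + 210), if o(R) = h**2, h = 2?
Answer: -17548/5 ≈ -3509.6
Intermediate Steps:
o(R) = 4 (o(R) = 2**2 = 4)
b(Y) = 4/5 - Y/5 (b(Y) = -(Y - 4)/5 = -(-4 + Y)/5 = 4/5 - Y/5)
((140 - 160) + b(-14))*(o((-5)**2) + 210) = ((140 - 160) + (4/5 - 1/5*(-14)))*(4 + 210) = (-20 + (4/5 + 14/5))*214 = (-20 + 18/5)*214 = -82/5*214 = -17548/5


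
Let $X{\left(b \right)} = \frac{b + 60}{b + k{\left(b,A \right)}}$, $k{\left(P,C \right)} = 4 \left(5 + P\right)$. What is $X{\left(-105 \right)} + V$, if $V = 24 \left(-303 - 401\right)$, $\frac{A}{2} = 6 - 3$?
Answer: $- \frac{1706487}{101} \approx -16896.0$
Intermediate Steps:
$A = 6$ ($A = 2 \left(6 - 3\right) = 2 \cdot 3 = 6$)
$k{\left(P,C \right)} = 20 + 4 P$
$X{\left(b \right)} = \frac{60 + b}{20 + 5 b}$ ($X{\left(b \right)} = \frac{b + 60}{b + \left(20 + 4 b\right)} = \frac{60 + b}{20 + 5 b}$)
$V = -16896$ ($V = 24 \left(-704\right) = -16896$)
$X{\left(-105 \right)} + V = \frac{60 - 105}{5 \left(4 - 105\right)} - 16896 = \frac{1}{5} \frac{1}{-101} \left(-45\right) - 16896 = \frac{1}{5} \left(- \frac{1}{101}\right) \left(-45\right) - 16896 = \frac{9}{101} - 16896 = - \frac{1706487}{101}$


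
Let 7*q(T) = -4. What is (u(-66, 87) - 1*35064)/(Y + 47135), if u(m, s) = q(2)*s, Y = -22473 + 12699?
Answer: -245796/261527 ≈ -0.93985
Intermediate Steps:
q(T) = -4/7 (q(T) = (⅐)*(-4) = -4/7)
Y = -9774
u(m, s) = -4*s/7
(u(-66, 87) - 1*35064)/(Y + 47135) = (-4/7*87 - 1*35064)/(-9774 + 47135) = (-348/7 - 35064)/37361 = -245796/7*1/37361 = -245796/261527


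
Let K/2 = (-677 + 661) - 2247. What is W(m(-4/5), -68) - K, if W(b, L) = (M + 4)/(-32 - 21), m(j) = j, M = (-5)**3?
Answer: 239999/53 ≈ 4528.3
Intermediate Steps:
M = -125
W(b, L) = 121/53 (W(b, L) = (-125 + 4)/(-32 - 21) = -121/(-53) = -121*(-1/53) = 121/53)
K = -4526 (K = 2*((-677 + 661) - 2247) = 2*(-16 - 2247) = 2*(-2263) = -4526)
W(m(-4/5), -68) - K = 121/53 - 1*(-4526) = 121/53 + 4526 = 239999/53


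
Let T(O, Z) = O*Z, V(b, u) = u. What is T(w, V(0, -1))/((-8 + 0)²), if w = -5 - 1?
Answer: 3/32 ≈ 0.093750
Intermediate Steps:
w = -6
T(w, V(0, -1))/((-8 + 0)²) = (-6*(-1))/((-8 + 0)²) = 6/(-8)² = 6/64 = (1/64)*6 = 3/32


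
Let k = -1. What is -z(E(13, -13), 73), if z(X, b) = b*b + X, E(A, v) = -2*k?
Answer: -5331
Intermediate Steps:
E(A, v) = 2 (E(A, v) = -2*(-1) = 2)
z(X, b) = X + b² (z(X, b) = b² + X = X + b²)
-z(E(13, -13), 73) = -(2 + 73²) = -(2 + 5329) = -1*5331 = -5331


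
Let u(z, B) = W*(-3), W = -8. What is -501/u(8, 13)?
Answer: -167/8 ≈ -20.875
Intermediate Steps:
u(z, B) = 24 (u(z, B) = -8*(-3) = 24)
-501/u(8, 13) = -501/24 = -501*1/24 = -167/8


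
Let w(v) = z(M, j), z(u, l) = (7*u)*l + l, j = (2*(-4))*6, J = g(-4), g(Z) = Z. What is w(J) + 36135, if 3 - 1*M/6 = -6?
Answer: 17943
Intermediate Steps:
M = 54 (M = 18 - 6*(-6) = 18 + 36 = 54)
J = -4
j = -48 (j = -8*6 = -48)
z(u, l) = l + 7*l*u (z(u, l) = 7*l*u + l = l + 7*l*u)
w(v) = -18192 (w(v) = -48*(1 + 7*54) = -48*(1 + 378) = -48*379 = -18192)
w(J) + 36135 = -18192 + 36135 = 17943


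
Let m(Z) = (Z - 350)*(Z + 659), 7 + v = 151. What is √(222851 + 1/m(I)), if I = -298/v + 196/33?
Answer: 29*√5488511665940725739774555/143918956055 ≈ 472.07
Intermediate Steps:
v = 144 (v = -7 + 151 = 144)
I = 3065/792 (I = -298/144 + 196/33 = -298*1/144 + 196*(1/33) = -149/72 + 196/33 = 3065/792 ≈ 3.8699)
m(Z) = (-350 + Z)*(659 + Z)
√(222851 + 1/m(I)) = √(222851 + 1/(-230650 + (3065/792)² + 309*(3065/792))) = √(222851 + 1/(-230650 + 9394225/627264 + 315695/264)) = √(222851 + 1/(-143918956055/627264)) = √(222851 - 627264/143918956055) = √(32072483275185541/143918956055) = 29*√5488511665940725739774555/143918956055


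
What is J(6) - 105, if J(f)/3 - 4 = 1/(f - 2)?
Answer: -369/4 ≈ -92.250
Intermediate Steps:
J(f) = 12 + 3/(-2 + f) (J(f) = 12 + 3/(f - 2) = 12 + 3/(-2 + f))
J(6) - 105 = 3*(-7 + 4*6)/(-2 + 6) - 105 = 3*(-7 + 24)/4 - 105 = 3*(1/4)*17 - 105 = 51/4 - 105 = -369/4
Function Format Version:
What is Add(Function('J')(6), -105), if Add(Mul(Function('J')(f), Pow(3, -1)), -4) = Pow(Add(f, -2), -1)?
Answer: Rational(-369, 4) ≈ -92.250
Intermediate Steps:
Function('J')(f) = Add(12, Mul(3, Pow(Add(-2, f), -1))) (Function('J')(f) = Add(12, Mul(3, Pow(Add(f, -2), -1))) = Add(12, Mul(3, Pow(Add(-2, f), -1))))
Add(Function('J')(6), -105) = Add(Mul(3, Pow(Add(-2, 6), -1), Add(-7, Mul(4, 6))), -105) = Add(Mul(3, Pow(4, -1), Add(-7, 24)), -105) = Add(Mul(3, Rational(1, 4), 17), -105) = Add(Rational(51, 4), -105) = Rational(-369, 4)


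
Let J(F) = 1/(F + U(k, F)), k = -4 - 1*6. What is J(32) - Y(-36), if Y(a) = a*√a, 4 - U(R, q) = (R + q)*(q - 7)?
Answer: -1/514 + 216*I ≈ -0.0019455 + 216.0*I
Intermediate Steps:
k = -10 (k = -4 - 6 = -10)
U(R, q) = 4 - (-7 + q)*(R + q) (U(R, q) = 4 - (R + q)*(q - 7) = 4 - (R + q)*(-7 + q) = 4 - (-7 + q)*(R + q))
Y(a) = a^(3/2)
J(F) = 1/(-66 - F² + 18*F) (J(F) = 1/(F + (4 - F² + 7*(-10) + 7*F - 1*(-10)*F)) = 1/(F + (4 - F² - 70 + 7*F + 10*F)) = 1/(F + (-66 - F² + 17*F)) = 1/(-66 - F² + 18*F))
J(32) - Y(-36) = -1/(66 + 32² - 18*32) - (-36)^(3/2) = -1/(66 + 1024 - 576) - (-216)*I = -1/514 + 216*I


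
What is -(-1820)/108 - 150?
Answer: -3595/27 ≈ -133.15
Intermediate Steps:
-(-1820)/108 - 150 = -13*(-35/27) - 150 = 455/27 - 150 = -3595/27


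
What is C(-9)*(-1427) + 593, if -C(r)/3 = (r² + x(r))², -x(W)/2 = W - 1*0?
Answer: 41958674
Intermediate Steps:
x(W) = -2*W (x(W) = -2*(W - 1*0) = -2*(W + 0) = -2*W)
C(r) = -3*(r² - 2*r)²
C(-9)*(-1427) + 593 = -3*(-9)²*(-2 - 9)²*(-1427) + 593 = -3*81*(-11)²*(-1427) + 593 = -3*81*121*(-1427) + 593 = -29403*(-1427) + 593 = 41958081 + 593 = 41958674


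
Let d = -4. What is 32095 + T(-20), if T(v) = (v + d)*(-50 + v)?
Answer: 33775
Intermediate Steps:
T(v) = (-50 + v)*(-4 + v) (T(v) = (v - 4)*(-50 + v) = (-4 + v)*(-50 + v) = (-50 + v)*(-4 + v))
32095 + T(-20) = 32095 + (200 + (-20)**2 - 54*(-20)) = 32095 + (200 + 400 + 1080) = 32095 + 1680 = 33775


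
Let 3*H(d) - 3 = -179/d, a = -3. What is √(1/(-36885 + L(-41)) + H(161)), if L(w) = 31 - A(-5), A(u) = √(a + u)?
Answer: √966*√((11203133 + 608*I*√2)/(18427 + I*√2))/966 ≈ 0.79333 + 1.3125e-9*I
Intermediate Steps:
A(u) = √(-3 + u)
H(d) = 1 - 179/(3*d) (H(d) = 1 + (-179/d)/3 = 1 - 179/(3*d))
L(w) = 31 - 2*I*√2 (L(w) = 31 - √(-3 - 5) = 31 - √(-8) = 31 - 2*I*√2)
√(1/(-36885 + L(-41)) + H(161)) = √(1/(-36885 + (31 - 2*I*√2)) + (-179/3 + 161)/161) = √(1/(-36854 - 2*I*√2) + (1/161)*(304/3)) = √(1/(-36854 - 2*I*√2) + 304/483) = √(304/483 + 1/(-36854 - 2*I*√2))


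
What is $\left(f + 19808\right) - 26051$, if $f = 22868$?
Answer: $16625$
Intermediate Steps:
$\left(f + 19808\right) - 26051 = \left(22868 + 19808\right) - 26051 = 42676 - 26051 = 16625$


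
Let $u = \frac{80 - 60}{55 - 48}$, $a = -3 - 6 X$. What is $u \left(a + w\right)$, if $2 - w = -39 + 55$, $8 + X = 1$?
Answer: $\frac{500}{7} \approx 71.429$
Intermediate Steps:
$X = -7$ ($X = -8 + 1 = -7$)
$w = -14$ ($w = 2 - \left(-39 + 55\right) = 2 - 16 = -14$)
$a = 39$ ($a = -3 - -42 = -3 + 42 = 39$)
$u = \frac{20}{7} \approx 2.8571$
$u \left(a + w\right) = \frac{20 \left(39 - 14\right)}{7} = \frac{20}{7} \cdot 25 = \frac{500}{7}$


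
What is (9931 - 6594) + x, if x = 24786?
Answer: 28123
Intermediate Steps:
(9931 - 6594) + x = (9931 - 6594) + 24786 = 3337 + 24786 = 28123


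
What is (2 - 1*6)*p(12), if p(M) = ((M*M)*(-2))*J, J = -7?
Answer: -8064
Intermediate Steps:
p(M) = 14*M**2 (p(M) = ((M*M)*(-2))*(-7) = (M**2*(-2))*(-7) = -2*M**2*(-7) = 14*M**2)
(2 - 1*6)*p(12) = (2 - 1*6)*(14*12**2) = (2 - 6)*(14*144) = -4*2016 = -8064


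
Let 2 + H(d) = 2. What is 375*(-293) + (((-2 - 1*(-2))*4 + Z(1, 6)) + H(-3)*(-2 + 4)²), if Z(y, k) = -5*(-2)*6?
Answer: -109815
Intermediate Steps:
H(d) = 0 (H(d) = -2 + 2 = 0)
Z(y, k) = 60 (Z(y, k) = 10*6 = 60)
375*(-293) + (((-2 - 1*(-2))*4 + Z(1, 6)) + H(-3)*(-2 + 4)²) = 375*(-293) + (((-2 - 1*(-2))*4 + 60) + 0*(-2 + 4)²) = -109875 + (((-2 + 2)*4 + 60) + 0*2²) = -109875 + ((0*4 + 60) + 0*4) = -109875 + ((0 + 60) + 0) = -109875 + (60 + 0) = -109875 + 60 = -109815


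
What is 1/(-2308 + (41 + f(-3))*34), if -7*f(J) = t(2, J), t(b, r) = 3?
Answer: -7/6500 ≈ -0.0010769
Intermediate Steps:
f(J) = -3/7 (f(J) = -1/7*3 = -3/7)
1/(-2308 + (41 + f(-3))*34) = 1/(-2308 + (41 - 3/7)*34) = 1/(-2308 + (284/7)*34) = 1/(-2308 + 9656/7) = 1/(-6500/7) = -7/6500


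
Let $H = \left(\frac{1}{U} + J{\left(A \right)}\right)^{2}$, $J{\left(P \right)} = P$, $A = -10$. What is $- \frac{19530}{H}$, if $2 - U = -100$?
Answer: $- \frac{203190120}{1038361} \approx -195.68$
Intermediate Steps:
$U = 102$ ($U = 2 - -100 = 2 + 100 = 102$)
$H = \frac{1038361}{10404}$ ($H = \left(\frac{1}{102} - 10\right)^{2} = \left(- \frac{1019}{102}\right)^{2} = \frac{1038361}{10404} \approx 99.804$)
$- \frac{19530}{H} = - \frac{19530}{\frac{1038361}{10404}} = \left(-19530\right) \frac{10404}{1038361} = - \frac{203190120}{1038361}$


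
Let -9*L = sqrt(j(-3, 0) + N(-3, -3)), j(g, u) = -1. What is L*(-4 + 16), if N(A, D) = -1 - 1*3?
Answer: -4*I*sqrt(5)/3 ≈ -2.9814*I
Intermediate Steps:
N(A, D) = -4 (N(A, D) = -1 - 3 = -4)
L = -I*sqrt(5)/9 (L = -sqrt(-1 - 4)/9 = -I*sqrt(5)/9 ≈ -0.24845*I)
L*(-4 + 16) = (-I*sqrt(5)/9)*(-4 + 16) = -I*sqrt(5)/9*12 = -4*I*sqrt(5)/3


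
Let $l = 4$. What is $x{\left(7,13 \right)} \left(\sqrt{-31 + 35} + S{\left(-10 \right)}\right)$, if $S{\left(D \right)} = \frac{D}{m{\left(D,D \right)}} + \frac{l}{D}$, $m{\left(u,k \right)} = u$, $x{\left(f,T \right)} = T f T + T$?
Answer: $\frac{15548}{5} \approx 3109.6$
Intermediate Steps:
$x{\left(f,T \right)} = T + f T^{2}$ ($x{\left(f,T \right)} = f T^{2} + T = T + f T^{2}$)
$S{\left(D \right)} = 1 + \frac{4}{D}$ ($S{\left(D \right)} = \frac{D}{D} + \frac{4}{D} = 1 + \frac{4}{D}$)
$x{\left(7,13 \right)} \left(\sqrt{-31 + 35} + S{\left(-10 \right)}\right) = 13 \left(1 + 13 \cdot 7\right) \left(\sqrt{-31 + 35} + \frac{4 - 10}{-10}\right) = 13 \left(1 + 91\right) \left(\sqrt{4} - - \frac{3}{5}\right) = 13 \cdot 92 \left(2 + \frac{3}{5}\right) = 1196 \cdot \frac{13}{5} = \frac{15548}{5}$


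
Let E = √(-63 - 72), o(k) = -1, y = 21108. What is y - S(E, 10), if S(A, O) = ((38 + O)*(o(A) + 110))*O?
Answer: -31212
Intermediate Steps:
E = 3*I*√15 (E = √(-135) = 3*I*√15 ≈ 11.619*I)
S(A, O) = O*(4142 + 109*O) (S(A, O) = ((38 + O)*(-1 + 110))*O = ((38 + O)*109)*O = (4142 + 109*O)*O = O*(4142 + 109*O))
y - S(E, 10) = 21108 - 109*10*(38 + 10) = 21108 - 109*10*48 = 21108 - 1*52320 = 21108 - 52320 = -31212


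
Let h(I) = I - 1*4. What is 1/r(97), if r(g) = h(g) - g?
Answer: -¼ ≈ -0.25000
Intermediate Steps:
h(I) = -4 + I (h(I) = I - 4 = -4 + I)
r(g) = -4 (r(g) = (-4 + g) - g = -4)
1/r(97) = 1/(-4) = -¼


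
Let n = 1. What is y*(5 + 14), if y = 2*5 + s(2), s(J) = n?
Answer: 209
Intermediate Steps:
s(J) = 1
y = 11 (y = 2*5 + 1 = 10 + 1 = 11)
y*(5 + 14) = 11*(5 + 14) = 11*19 = 209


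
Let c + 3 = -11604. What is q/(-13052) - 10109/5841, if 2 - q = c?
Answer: -1396859/533124 ≈ -2.6201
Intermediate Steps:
c = -11607 (c = -3 - 11604 = -11607)
q = 11609 (q = 2 - 1*(-11607) = 2 + 11607 = 11609)
q/(-13052) - 10109/5841 = 11609/(-13052) - 10109/5841 = 11609*(-1/13052) - 10109*1/5841 = -893/1004 - 919/531 = -1396859/533124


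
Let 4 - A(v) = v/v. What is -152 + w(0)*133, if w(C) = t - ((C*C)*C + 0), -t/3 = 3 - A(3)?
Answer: -152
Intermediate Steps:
A(v) = 3 (A(v) = 4 - v/v = 4 - 1*1 = 4 - 1 = 3)
t = 0 (t = -3*(3 - 1*3) = -3*(3 - 3) = -3*0 = 0)
w(C) = -C³ (w(C) = 0 - ((C*C)*C + 0) = 0 - (C²*C + 0) = 0 - (C³ + 0) = 0 - C³ = -C³)
-152 + w(0)*133 = -152 - 1*0³*133 = -152 - 1*0*133 = -152 + 0*133 = -152 + 0 = -152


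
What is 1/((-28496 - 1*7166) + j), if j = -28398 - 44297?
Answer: -1/108357 ≈ -9.2288e-6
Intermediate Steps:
j = -72695
1/((-28496 - 1*7166) + j) = 1/((-28496 - 1*7166) - 72695) = 1/((-28496 - 7166) - 72695) = 1/(-35662 - 72695) = 1/(-108357) = -1/108357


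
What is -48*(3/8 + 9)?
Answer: -450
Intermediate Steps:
-48*(3/8 + 9) = -48*75/8 = -450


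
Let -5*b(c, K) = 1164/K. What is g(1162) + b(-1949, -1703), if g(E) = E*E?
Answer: 11497328824/8515 ≈ 1.3502e+6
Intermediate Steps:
b(c, K) = -1164/(5*K)
g(E) = E**2
g(1162) + b(-1949, -1703) = 1162**2 - 1164/5/(-1703) = 1350244 - 1164/5*(-1/1703) = 1350244 + 1164/8515 = 11497328824/8515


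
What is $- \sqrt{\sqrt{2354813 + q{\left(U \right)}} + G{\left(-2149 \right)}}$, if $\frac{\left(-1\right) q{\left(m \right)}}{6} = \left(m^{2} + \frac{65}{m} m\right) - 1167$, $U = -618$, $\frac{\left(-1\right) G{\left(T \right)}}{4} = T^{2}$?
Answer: $- i \sqrt{18472804 - \sqrt{69881}} \approx - 4298.0 i$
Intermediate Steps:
$G{\left(T \right)} = - 4 T^{2}$
$q{\left(m \right)} = 6612 - 6 m^{2}$ ($q{\left(m \right)} = - 6 \left(\left(m^{2} + \frac{65}{m} m\right) - 1167\right) = - 6 \left(\left(m^{2} + 65\right) - 1167\right) = - 6 \left(\left(65 + m^{2}\right) - 1167\right) = - 6 \left(-1102 + m^{2}\right) = 6612 - 6 m^{2}$)
$- \sqrt{\sqrt{2354813 + q{\left(U \right)}} + G{\left(-2149 \right)}} = - \sqrt{\sqrt{2354813 + \left(6612 - 6 \left(-618\right)^{2}\right)} - 4 \left(-2149\right)^{2}} = - \sqrt{\sqrt{2354813 + \left(6612 - 2291544\right)} - 18472804} = - \sqrt{\sqrt{2354813 - 2284932} - 18472804} = - \sqrt{\sqrt{69881} - 18472804} = - \sqrt{-18472804 + \sqrt{69881}}$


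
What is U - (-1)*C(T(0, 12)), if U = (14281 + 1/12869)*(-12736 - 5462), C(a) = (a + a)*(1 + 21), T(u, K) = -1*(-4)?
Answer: -3344466028676/12869 ≈ -2.5989e+8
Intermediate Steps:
T(u, K) = 4
C(a) = 44*a (C(a) = (2*a)*22 = 44*a)
U = -3344468293620/12869 (U = (14281 + 1/12869)*(-18198) = (183782190/12869)*(-18198) = -3344468293620/12869 ≈ -2.5989e+8)
U - (-1)*C(T(0, 12)) = -3344468293620/12869 - (-1)*44*4 = -3344468293620/12869 - (-1)*176 = -3344468293620/12869 - 1*(-176) = -3344468293620/12869 + 176 = -3344466028676/12869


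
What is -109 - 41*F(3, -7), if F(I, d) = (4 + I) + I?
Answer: -519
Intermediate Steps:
F(I, d) = 4 + 2*I
-109 - 41*F(3, -7) = -109 - 41*(4 + 2*3) = -109 - 41*(4 + 6) = -109 - 41*10 = -109 - 410 = -519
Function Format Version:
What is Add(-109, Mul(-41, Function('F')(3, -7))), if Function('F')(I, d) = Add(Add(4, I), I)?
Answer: -519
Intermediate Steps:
Function('F')(I, d) = Add(4, Mul(2, I))
Add(-109, Mul(-41, Function('F')(3, -7))) = Add(-109, Mul(-41, Add(4, Mul(2, 3)))) = Add(-109, Mul(-41, Add(4, 6))) = Add(-109, Mul(-41, 10)) = Add(-109, -410) = -519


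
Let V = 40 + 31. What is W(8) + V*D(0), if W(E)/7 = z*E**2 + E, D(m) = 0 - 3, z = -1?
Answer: -605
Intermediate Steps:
D(m) = -3
W(E) = -7*E**2 + 7*E (W(E) = 7*(-E**2 + E) = 7*(E - E**2) = -7*E**2 + 7*E)
V = 71
W(8) + V*D(0) = 7*8*(1 - 1*8) + 71*(-3) = 7*8*(1 - 8) - 213 = 7*8*(-7) - 213 = -392 - 213 = -605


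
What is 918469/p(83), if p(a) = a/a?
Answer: 918469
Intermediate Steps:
p(a) = 1
918469/p(83) = 918469/1 = 918469*1 = 918469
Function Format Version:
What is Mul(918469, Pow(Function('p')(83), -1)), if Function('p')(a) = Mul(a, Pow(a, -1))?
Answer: 918469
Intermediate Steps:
Function('p')(a) = 1
Mul(918469, Pow(Function('p')(83), -1)) = Mul(918469, Pow(1, -1)) = Mul(918469, 1) = 918469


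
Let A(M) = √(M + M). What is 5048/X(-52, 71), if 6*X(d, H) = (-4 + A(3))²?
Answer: 30288/(4 - √6)² ≈ 12599.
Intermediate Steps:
A(M) = √2*√M (A(M) = √(2*M) = √2*√M)
X(d, H) = (-4 + √6)²/6 (X(d, H) = (-4 + √2*√3)²/6 = (-4 + √6)²/6)
5048/X(-52, 71) = 5048/(((4 - √6)²/6)) = 5048*(6/(4 - √6)²) = 30288/(4 - √6)²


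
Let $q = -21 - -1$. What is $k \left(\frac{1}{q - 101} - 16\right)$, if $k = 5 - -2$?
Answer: $- \frac{13559}{121} \approx -112.06$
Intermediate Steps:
$q = -20$ ($q = -21 + 1 = -20$)
$k = 7$ ($k = 5 + 2 = 7$)
$k \left(\frac{1}{q - 101} - 16\right) = 7 \left(\frac{1}{-20 - 101} - 16\right) = 7 \left(\frac{1}{-121} - 16\right) = 7 \left(- \frac{1}{121} - 16\right) = 7 \left(- \frac{1937}{121}\right) = - \frac{13559}{121}$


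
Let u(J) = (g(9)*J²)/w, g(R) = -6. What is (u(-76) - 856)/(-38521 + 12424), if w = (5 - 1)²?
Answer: 3022/26097 ≈ 0.11580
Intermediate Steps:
w = 16 (w = 4² = 16)
u(J) = -3*J²/8 (u(J) = -6*J²/16 = -6*J²*(1/16) = -3*J²/8)
(u(-76) - 856)/(-38521 + 12424) = (-3/8*(-76)² - 856)/(-38521 + 12424) = (-3/8*5776 - 856)/(-26097) = (-2166 - 856)*(-1/26097) = -3022*(-1/26097) = 3022/26097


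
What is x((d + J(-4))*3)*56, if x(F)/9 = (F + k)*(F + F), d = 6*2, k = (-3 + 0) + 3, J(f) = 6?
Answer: 2939328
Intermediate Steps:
k = 0 (k = -3 + 3 = 0)
d = 12
x(F) = 18*F² (x(F) = 9*((F + 0)*(F + F)) = 9*(F*(2*F)) = 9*(2*F²) = 18*F²)
x((d + J(-4))*3)*56 = (18*((12 + 6)*3)²)*56 = (18*(18*3)²)*56 = (18*54²)*56 = (18*2916)*56 = 52488*56 = 2939328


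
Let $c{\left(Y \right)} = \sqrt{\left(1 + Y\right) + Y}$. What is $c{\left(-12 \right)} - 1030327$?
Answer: $-1030327 + i \sqrt{23} \approx -1.0303 \cdot 10^{6} + 4.7958 i$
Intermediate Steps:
$c{\left(Y \right)} = \sqrt{1 + 2 Y}$
$c{\left(-12 \right)} - 1030327 = \sqrt{1 + 2 \left(-12\right)} - 1030327 = \sqrt{1 - 24} - 1030327 = \sqrt{-23} - 1030327 = i \sqrt{23} - 1030327 = -1030327 + i \sqrt{23}$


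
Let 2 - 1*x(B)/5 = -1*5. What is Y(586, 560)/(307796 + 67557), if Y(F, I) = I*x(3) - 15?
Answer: 19585/375353 ≈ 0.052178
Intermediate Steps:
x(B) = 35 (x(B) = 10 - (-5)*5 = 10 - 5*(-5) = 10 + 25 = 35)
Y(F, I) = -15 + 35*I (Y(F, I) = I*35 - 15 = 35*I - 15 = -15 + 35*I)
Y(586, 560)/(307796 + 67557) = (-15 + 35*560)/(307796 + 67557) = (-15 + 19600)/375353 = 19585*(1/375353) = 19585/375353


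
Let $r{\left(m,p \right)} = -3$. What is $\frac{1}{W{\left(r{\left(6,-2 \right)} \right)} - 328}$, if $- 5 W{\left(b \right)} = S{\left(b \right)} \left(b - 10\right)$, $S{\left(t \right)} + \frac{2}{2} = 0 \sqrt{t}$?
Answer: $- \frac{5}{1653} \approx -0.0030248$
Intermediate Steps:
$S{\left(t \right)} = -1$ ($S{\left(t \right)} = -1 + 0 \sqrt{t} = -1 + 0 = -1$)
$W{\left(b \right)} = -2 + \frac{b}{5}$ ($W{\left(b \right)} = - \frac{\left(-1\right) \left(b - 10\right)}{5} = - \frac{\left(-1\right) \left(-10 + b\right)}{5} = - \frac{10 - b}{5} = -2 + \frac{b}{5}$)
$\frac{1}{W{\left(r{\left(6,-2 \right)} \right)} - 328} = \frac{1}{\left(-2 + \frac{1}{5} \left(-3\right)\right) - 328} = \frac{1}{\left(-2 - \frac{3}{5}\right) - 328} = \frac{1}{- \frac{13}{5} - 328} = \frac{1}{- \frac{1653}{5}} = - \frac{5}{1653}$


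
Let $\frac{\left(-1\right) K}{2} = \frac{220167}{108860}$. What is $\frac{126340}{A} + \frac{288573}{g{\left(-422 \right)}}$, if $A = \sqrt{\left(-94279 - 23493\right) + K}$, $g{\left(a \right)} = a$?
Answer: $- \frac{288573}{422} - \frac{126340 i \sqrt{348926243412610}}{6410550127} \approx -683.82 - 368.14 i$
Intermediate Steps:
$K = - \frac{220167}{54430}$ ($K = - 2 \cdot \frac{220167}{108860} = - 2 \cdot 220167 \cdot \frac{1}{108860} = \left(-2\right) \frac{220167}{108860} = - \frac{220167}{54430} \approx -4.045$)
$A = \frac{i \sqrt{348926243412610}}{54430}$ ($A = \sqrt{\left(-94279 - 23493\right) - \frac{220167}{54430}} = \sqrt{-117772 - \frac{220167}{54430}} = \sqrt{- \frac{6410550127}{54430}} = \frac{i \sqrt{348926243412610}}{54430} \approx 343.19 i$)
$\frac{126340}{A} + \frac{288573}{g{\left(-422 \right)}} = \frac{126340}{\frac{1}{54430} i \sqrt{348926243412610}} + \frac{288573}{-422} = 126340 \left(- \frac{i \sqrt{348926243412610}}{6410550127}\right) + 288573 \left(- \frac{1}{422}\right) = - \frac{126340 i \sqrt{348926243412610}}{6410550127} - \frac{288573}{422} = - \frac{288573}{422} - \frac{126340 i \sqrt{348926243412610}}{6410550127}$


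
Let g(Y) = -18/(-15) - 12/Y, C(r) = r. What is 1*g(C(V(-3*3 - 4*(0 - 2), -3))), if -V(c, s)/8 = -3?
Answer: 7/10 ≈ 0.70000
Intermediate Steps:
V(c, s) = 24 (V(c, s) = -8*(-3) = 24)
g(Y) = 6/5 - 12/Y (g(Y) = -18*(-1/15) - 12/Y = 6/5 - 12/Y)
1*g(C(V(-3*3 - 4*(0 - 2), -3))) = 1*(6/5 - 12/24) = 1*(6/5 - 12*1/24) = 1*(6/5 - ½) = 1*(7/10) = 7/10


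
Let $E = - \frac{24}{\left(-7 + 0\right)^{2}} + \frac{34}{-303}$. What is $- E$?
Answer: $\frac{8938}{14847} \approx 0.60201$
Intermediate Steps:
$E = - \frac{8938}{14847}$ ($E = - \frac{24}{\left(-7\right)^{2}} + 34 \left(- \frac{1}{303}\right) = - \frac{24}{49} - \frac{34}{303} = - \frac{8938}{14847} \approx -0.60201$)
$- E = \left(-1\right) \left(- \frac{8938}{14847}\right) = \frac{8938}{14847}$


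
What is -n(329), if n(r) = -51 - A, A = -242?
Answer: -191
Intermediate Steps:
n(r) = 191 (n(r) = -51 - 1*(-242) = -51 + 242 = 191)
-n(329) = -1*191 = -191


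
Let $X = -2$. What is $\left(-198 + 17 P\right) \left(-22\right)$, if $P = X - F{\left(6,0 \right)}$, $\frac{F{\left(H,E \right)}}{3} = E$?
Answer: $5104$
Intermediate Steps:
$F{\left(H,E \right)} = 3 E$
$P = -2$ ($P = -2 - 3 \cdot 0 = -2 - 0 = -2 + 0 = -2$)
$\left(-198 + 17 P\right) \left(-22\right) = \left(-198 + 17 \left(-2\right)\right) \left(-22\right) = \left(-198 - 34\right) \left(-22\right) = \left(-232\right) \left(-22\right) = 5104$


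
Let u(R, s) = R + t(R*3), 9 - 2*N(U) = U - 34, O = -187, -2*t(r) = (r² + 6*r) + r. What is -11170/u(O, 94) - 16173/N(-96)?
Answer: -2515483717/10813088 ≈ -232.63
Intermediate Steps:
t(r) = -7*r/2 - r²/2 (t(r) = -((r² + 6*r) + r)/2 = -(r² + 7*r)/2 = -7*r/2 - r²/2)
N(U) = 43/2 - U/2 (N(U) = 9/2 - (U - 34)/2 = 9/2 - (-34 + U)/2 = 9/2 + (17 - U/2) = 43/2 - U/2)
u(R, s) = R - 3*R*(7 + 3*R)/2 (u(R, s) = R - R*3*(7 + R*3)/2 = R - 3*R*(7 + 3*R)/2)
-11170/u(O, 94) - 16173/N(-96) = -11170*(-2/(187*(-19 - 9*(-187)))) - 16173/(43/2 - ½*(-96)) = -11170*(-2/(187*(-19 + 1683))) - 16173/(43/2 + 48) = -11170/((½)*(-187)*1664) - 16173/139/2 = -11170/(-155584) - 16173*2/139 = -11170*(-1/155584) - 32346/139 = 5585/77792 - 32346/139 = -2515483717/10813088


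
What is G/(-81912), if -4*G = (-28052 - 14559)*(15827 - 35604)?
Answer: 842717747/327648 ≈ 2572.0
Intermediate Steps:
G = -842717747/4 (G = -(-28052 - 14559)*(15827 - 35604)/4 = -(-42611)*(-19777)/4 = -1/4*842717747 = -842717747/4 ≈ -2.1068e+8)
G/(-81912) = -842717747/4/(-81912) = -842717747/4*(-1/81912) = 842717747/327648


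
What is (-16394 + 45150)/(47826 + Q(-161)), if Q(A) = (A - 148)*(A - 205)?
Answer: 7189/40230 ≈ 0.17870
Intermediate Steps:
Q(A) = (-205 + A)*(-148 + A) (Q(A) = (-148 + A)*(-205 + A) = (-205 + A)*(-148 + A))
(-16394 + 45150)/(47826 + Q(-161)) = (-16394 + 45150)/(47826 + (30340 + (-161)² - 353*(-161))) = 28756/(47826 + (30340 + 25921 + 56833)) = 28756/(47826 + 113094) = 28756/160920 = 28756*(1/160920) = 7189/40230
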